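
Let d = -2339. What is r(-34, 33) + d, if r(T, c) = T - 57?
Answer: -2430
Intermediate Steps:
r(T, c) = -57 + T
r(-34, 33) + d = (-57 - 34) - 2339 = -91 - 2339 = -2430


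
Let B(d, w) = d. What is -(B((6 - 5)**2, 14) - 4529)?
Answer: 4528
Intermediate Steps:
-(B((6 - 5)**2, 14) - 4529) = -((6 - 5)**2 - 4529) = -(1**2 - 4529) = -(1 - 4529) = -1*(-4528) = 4528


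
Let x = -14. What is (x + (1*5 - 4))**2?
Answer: 169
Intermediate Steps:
(x + (1*5 - 4))**2 = (-14 + (1*5 - 4))**2 = (-14 + (5 - 4))**2 = (-14 + 1)**2 = (-13)**2 = 169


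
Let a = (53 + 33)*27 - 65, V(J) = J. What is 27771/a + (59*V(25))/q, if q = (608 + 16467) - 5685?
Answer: 63928153/5141446 ≈ 12.434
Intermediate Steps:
a = 2257 (a = 86*27 - 65 = 2322 - 65 = 2257)
q = 11390 (q = 17075 - 5685 = 11390)
27771/a + (59*V(25))/q = 27771/2257 + (59*25)/11390 = 27771*(1/2257) + 1475*(1/11390) = 27771/2257 + 295/2278 = 63928153/5141446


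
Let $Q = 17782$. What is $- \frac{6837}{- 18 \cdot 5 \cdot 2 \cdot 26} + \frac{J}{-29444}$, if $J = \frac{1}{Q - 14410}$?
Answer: $\frac{9427954013}{6453535920} \approx 1.4609$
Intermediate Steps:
$J = \frac{1}{3372}$ ($J = \frac{1}{17782 - 14410} = \frac{1}{3372} \approx 0.00029656$)
$- \frac{6837}{- 18 \cdot 5 \cdot 2 \cdot 26} + \frac{J}{-29444} = - \frac{6837}{- 18 \cdot 5 \cdot 2 \cdot 26} + \frac{1}{3372 \left(-29444\right)} = - \frac{6837}{\left(-18\right) 10 \cdot 26} + \frac{1}{3372} \left(- \frac{1}{29444}\right) = - \frac{6837}{\left(-180\right) 26} - \frac{1}{99285168} = - \frac{6837}{-4680} - \frac{1}{99285168} = \left(-6837\right) \left(- \frac{1}{4680}\right) - \frac{1}{99285168} = \frac{2279}{1560} - \frac{1}{99285168} = \frac{9427954013}{6453535920}$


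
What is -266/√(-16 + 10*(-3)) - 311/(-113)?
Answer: 311/113 + 133*I*√46/23 ≈ 2.7522 + 39.22*I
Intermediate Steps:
-266/√(-16 + 10*(-3)) - 311/(-113) = -266/√(-16 - 30) - 311*(-1/113) = -266*(-I*√46/46) + 311/113 = -(-133)*I*√46/23 + 311/113 = 133*I*√46/23 + 311/113 = 311/113 + 133*I*√46/23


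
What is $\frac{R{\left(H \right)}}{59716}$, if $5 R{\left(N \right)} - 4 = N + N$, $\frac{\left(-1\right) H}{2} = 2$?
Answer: $- \frac{1}{74645} \approx -1.3397 \cdot 10^{-5}$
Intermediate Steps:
$H = -4$ ($H = \left(-2\right) 2 = -4$)
$R{\left(N \right)} = \frac{4}{5} + \frac{2 N}{5}$ ($R{\left(N \right)} = \frac{4}{5} + \frac{N + N}{5} = \frac{4}{5} + \frac{2 N}{5}$)
$\frac{R{\left(H \right)}}{59716} = \frac{\frac{4}{5} + \frac{2}{5} \left(-4\right)}{59716} = \left(\frac{4}{5} - \frac{8}{5}\right) \frac{1}{59716} = \left(- \frac{4}{5}\right) \frac{1}{59716} = - \frac{1}{74645}$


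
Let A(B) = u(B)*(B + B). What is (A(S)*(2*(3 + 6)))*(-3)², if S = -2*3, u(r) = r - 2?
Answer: 15552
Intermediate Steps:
u(r) = -2 + r
S = -6
A(B) = 2*B*(-2 + B) (A(B) = (-2 + B)*(B + B) = (-2 + B)*(2*B) = 2*B*(-2 + B))
(A(S)*(2*(3 + 6)))*(-3)² = ((2*(-6)*(-2 - 6))*(2*(3 + 6)))*(-3)² = ((2*(-6)*(-8))*(2*9))*9 = (96*18)*9 = 1728*9 = 15552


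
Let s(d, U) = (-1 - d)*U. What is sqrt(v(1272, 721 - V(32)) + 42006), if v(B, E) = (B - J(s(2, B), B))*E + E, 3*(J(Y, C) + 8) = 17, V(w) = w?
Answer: 2*sqrt(2071599)/3 ≈ 959.54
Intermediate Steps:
s(d, U) = U*(-1 - d)
J(Y, C) = -7/3 (J(Y, C) = -8 + (1/3)*17 = -8 + 17/3 = -7/3)
v(B, E) = E + E*(7/3 + B) (v(B, E) = (B - 1*(-7/3))*E + E = (B + 7/3)*E + E = (7/3 + B)*E + E = E*(7/3 + B) + E = E + E*(7/3 + B))
sqrt(v(1272, 721 - V(32)) + 42006) = sqrt((721 - 1*32)*(10 + 3*1272)/3 + 42006) = sqrt((721 - 32)*(10 + 3816)/3 + 42006) = sqrt((1/3)*689*3826 + 42006) = sqrt(2636114/3 + 42006) = sqrt(2762132/3) = 2*sqrt(2071599)/3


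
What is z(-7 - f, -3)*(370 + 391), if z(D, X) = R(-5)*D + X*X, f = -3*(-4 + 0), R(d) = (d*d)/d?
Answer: 79144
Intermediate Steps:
R(d) = d (R(d) = d²/d = d)
f = 12 (f = -3*(-4) = 12)
z(D, X) = X² - 5*D (z(D, X) = -5*D + X*X = -5*D + X² = X² - 5*D)
z(-7 - f, -3)*(370 + 391) = ((-3)² - 5*(-7 - 1*12))*(370 + 391) = (9 - 5*(-7 - 12))*761 = (9 - 5*(-19))*761 = (9 + 95)*761 = 104*761 = 79144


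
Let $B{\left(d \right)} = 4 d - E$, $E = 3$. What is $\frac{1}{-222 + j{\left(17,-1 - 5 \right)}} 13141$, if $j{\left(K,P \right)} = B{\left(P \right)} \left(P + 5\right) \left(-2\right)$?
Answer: $- \frac{13141}{276} \approx -47.612$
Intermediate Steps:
$B{\left(d \right)} = -3 + 4 d$ ($B{\left(d \right)} = 4 d - 3 = -3 + 4 d$)
$j{\left(K,P \right)} = - 2 \left(-3 + 4 P\right) \left(5 + P\right)$ ($j{\left(K,P \right)} = \left(-3 + 4 P\right) \left(P + 5\right) \left(-2\right) = \left(-3 + 4 P\right) \left(5 + P\right) \left(-2\right) = - 2 \left(-3 + 4 P\right) \left(5 + P\right)$)
$\frac{1}{-222 + j{\left(17,-1 - 5 \right)}} 13141 = \frac{1}{-222 - \left(-30 + 8 \left(-1 - 5\right)^{2} + 34 \left(-1 - 5\right)\right)} 13141 = \frac{1}{-222 - \left(-234 + 288\right)} 13141 = \frac{1}{-222 + \left(30 + 204 - 288\right)} 13141 = \frac{1}{-222 - 54} \cdot 13141 = \frac{1}{-276} \cdot 13141 = \left(- \frac{1}{276}\right) 13141 = - \frac{13141}{276}$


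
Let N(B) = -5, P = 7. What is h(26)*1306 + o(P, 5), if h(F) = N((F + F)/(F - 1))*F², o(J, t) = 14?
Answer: -4414266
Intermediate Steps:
h(F) = -5*F²
h(26)*1306 + o(P, 5) = -5*26²*1306 + 14 = -5*676*1306 + 14 = -3380*1306 + 14 = -4414280 + 14 = -4414266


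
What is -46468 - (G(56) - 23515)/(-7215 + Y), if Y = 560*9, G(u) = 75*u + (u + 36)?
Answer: -101087123/2175 ≈ -46477.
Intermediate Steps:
G(u) = 36 + 76*u (G(u) = 75*u + (36 + u) = 36 + 76*u)
Y = 5040
-46468 - (G(56) - 23515)/(-7215 + Y) = -46468 - ((36 + 76*56) - 23515)/(-7215 + 5040) = -46468 - ((36 + 4256) - 23515)/(-2175) = -46468 - (4292 - 23515)*(-1)/2175 = -46468 - (-19223)*(-1)/2175 = -46468 - 1*19223/2175 = -46468 - 19223/2175 = -101087123/2175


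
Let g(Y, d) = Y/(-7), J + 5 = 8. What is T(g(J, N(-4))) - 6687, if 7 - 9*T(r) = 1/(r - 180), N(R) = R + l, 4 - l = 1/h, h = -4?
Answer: -76002281/11367 ≈ -6686.2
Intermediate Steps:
J = 3 (J = -5 + 8 = 3)
l = 17/4 (l = 4 - 1/(-4) = 4 - 1*(-¼) = 4 + ¼ = 17/4 ≈ 4.2500)
N(R) = 17/4 + R (N(R) = R + 17/4 = 17/4 + R)
g(Y, d) = -Y/7 (g(Y, d) = Y*(-⅐) = -Y/7)
T(r) = 7/9 - 1/(9*(-180 + r)) (T(r) = 7/9 - 1/(9*(r - 180)) = 7/9 - 1/(9*(-180 + r)))
T(g(J, N(-4))) - 6687 = (-1261 + 7*(-⅐*3))/(9*(-180 - ⅐*3)) - 6687 = (-1261 + 7*(-3/7))/(9*(-180 - 3/7)) - 6687 = (-1261 - 3)/(9*(-1263/7)) - 6687 = (⅑)*(-7/1263)*(-1264) - 6687 = 8848/11367 - 6687 = -76002281/11367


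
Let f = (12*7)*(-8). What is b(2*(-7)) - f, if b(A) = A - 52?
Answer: 606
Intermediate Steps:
f = -672 (f = 84*(-8) = -672)
b(A) = -52 + A
b(2*(-7)) - f = (-52 + 2*(-7)) - 1*(-672) = (-52 - 14) + 672 = -66 + 672 = 606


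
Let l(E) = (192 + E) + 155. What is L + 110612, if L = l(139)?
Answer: 111098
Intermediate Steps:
l(E) = 347 + E
L = 486 (L = 347 + 139 = 486)
L + 110612 = 486 + 110612 = 111098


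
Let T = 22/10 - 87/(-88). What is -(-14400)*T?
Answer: 505080/11 ≈ 45916.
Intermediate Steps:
T = 1403/440 (T = 22*(⅒) - 87*(-1/88) = 11/5 + 87/88 = 1403/440 ≈ 3.1886)
-(-14400)*T = -(-14400)*1403/440 = -30*(-16836/11) = 505080/11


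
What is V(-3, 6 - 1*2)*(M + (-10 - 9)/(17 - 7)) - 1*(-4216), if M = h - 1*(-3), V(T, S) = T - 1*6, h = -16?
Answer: 43501/10 ≈ 4350.1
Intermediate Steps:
V(T, S) = -6 + T (V(T, S) = T - 6 = -6 + T)
M = -13 (M = -16 - 1*(-3) = -16 + 3 = -13)
V(-3, 6 - 1*2)*(M + (-10 - 9)/(17 - 7)) - 1*(-4216) = (-6 - 3)*(-13 + (-10 - 9)/(17 - 7)) - 1*(-4216) = -9*(-13 - 19/10) + 4216 = -9*(-149/10) + 4216 = 1341/10 + 4216 = 43501/10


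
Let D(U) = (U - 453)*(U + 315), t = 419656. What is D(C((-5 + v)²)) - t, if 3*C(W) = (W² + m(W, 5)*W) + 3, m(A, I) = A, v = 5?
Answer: -562488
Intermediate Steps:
C(W) = 1 + 2*W²/3 (C(W) = ((W² + W*W) + 3)/3 = ((W² + W²) + 3)/3 = (2*W² + 3)/3 = (3 + 2*W²)/3 = 1 + 2*W²/3)
D(U) = (-453 + U)*(315 + U)
D(C((-5 + v)²)) - t = (-142695 + (1 + 2*((-5 + 5)²)²/3)² - 138*(1 + 2*((-5 + 5)²)²/3)) - 1*419656 = (-142695 + (1 + 2*(0²)²/3)² - 138*(1 + 2*(0²)²/3)) - 419656 = (-142695 + (1 + (⅔)*0²)² - 138*(1 + (⅔)*0²)) - 419656 = (-142695 + (1 + (⅔)*0)² - 138*(1 + (⅔)*0)) - 419656 = (-142695 + (1 + 0)² - 138*(1 + 0)) - 419656 = (-142695 + 1² - 138*1) - 419656 = (-142695 + 1 - 138) - 419656 = -142832 - 419656 = -562488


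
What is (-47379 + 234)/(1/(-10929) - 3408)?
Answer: 515247705/37246033 ≈ 13.834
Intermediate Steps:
(-47379 + 234)/(1/(-10929) - 3408) = -47145/(-1/10929 - 3408) = -47145/(-37246033/10929) = -47145*(-10929/37246033) = 515247705/37246033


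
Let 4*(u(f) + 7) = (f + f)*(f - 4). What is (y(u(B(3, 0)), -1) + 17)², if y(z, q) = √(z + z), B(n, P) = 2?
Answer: 271 + 102*I*√2 ≈ 271.0 + 144.25*I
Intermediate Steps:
u(f) = -7 + f*(-4 + f)/2 (u(f) = -7 + ((f + f)*(f - 4))/4 = -7 + ((2*f)*(-4 + f))/4 = -7 + (2*f*(-4 + f))/4 = -7 + f*(-4 + f)/2)
y(z, q) = √2*√z (y(z, q) = √(2*z) = √2*√z)
(y(u(B(3, 0)), -1) + 17)² = (√2*√(-7 + (½)*2² - 2*2) + 17)² = (√2*√(-7 + (½)*4 - 4) + 17)² = (√2*√(-7 + 2 - 4) + 17)² = (√2*√(-9) + 17)² = (√2*(3*I) + 17)² = (3*I*√2 + 17)² = (17 + 3*I*√2)²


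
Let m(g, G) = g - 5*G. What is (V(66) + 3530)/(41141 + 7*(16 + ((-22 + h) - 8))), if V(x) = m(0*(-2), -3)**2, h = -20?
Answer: 3755/40903 ≈ 0.091803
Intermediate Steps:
V(x) = 225 (V(x) = (0*(-2) - 5*(-3))**2 = (0 + 15)**2 = 15**2 = 225)
(V(66) + 3530)/(41141 + 7*(16 + ((-22 + h) - 8))) = (225 + 3530)/(41141 + 7*(16 + ((-22 - 20) - 8))) = 3755/(41141 + 7*(16 + (-42 - 8))) = 3755/(41141 + 7*(16 - 50)) = 3755/(41141 + 7*(-34)) = 3755/(41141 - 238) = 3755/40903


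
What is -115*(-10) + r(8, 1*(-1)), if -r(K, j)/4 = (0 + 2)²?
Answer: 1134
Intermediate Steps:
r(K, j) = -16 (r(K, j) = -4*(0 + 2)² = -4*2² = -4*4 = -16)
-115*(-10) + r(8, 1*(-1)) = -115*(-10) - 16 = 1150 - 16 = 1134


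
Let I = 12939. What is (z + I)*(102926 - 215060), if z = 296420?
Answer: -34689662106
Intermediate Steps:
(z + I)*(102926 - 215060) = (296420 + 12939)*(102926 - 215060) = 309359*(-112134) = -34689662106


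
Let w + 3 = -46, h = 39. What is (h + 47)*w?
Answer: -4214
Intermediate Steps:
w = -49 (w = -3 - 46 = -49)
(h + 47)*w = (39 + 47)*(-49) = 86*(-49) = -4214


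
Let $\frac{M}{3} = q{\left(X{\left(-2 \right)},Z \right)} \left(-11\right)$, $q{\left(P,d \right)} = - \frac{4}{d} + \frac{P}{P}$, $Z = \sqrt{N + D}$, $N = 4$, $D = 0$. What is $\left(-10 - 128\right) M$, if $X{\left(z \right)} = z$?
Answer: $-4554$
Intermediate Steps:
$Z = 2$ ($Z = \sqrt{4 + 0} = \sqrt{4} = 2$)
$q{\left(P,d \right)} = 1 - \frac{4}{d}$ ($q{\left(P,d \right)} = - \frac{4}{d} + 1 = 1 - \frac{4}{d}$)
$M = 33$ ($M = 3 \frac{-4 + 2}{2} \left(-11\right) = 3 \cdot \frac{1}{2} \left(-2\right) \left(-11\right) = 3 \left(\left(-1\right) \left(-11\right)\right) = 3 \cdot 11 = 33$)
$\left(-10 - 128\right) M = \left(-10 - 128\right) 33 = \left(-138\right) 33 = -4554$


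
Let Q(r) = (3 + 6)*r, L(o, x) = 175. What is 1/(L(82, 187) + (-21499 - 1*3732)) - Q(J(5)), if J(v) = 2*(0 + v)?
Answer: -2255041/25056 ≈ -90.000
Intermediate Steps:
J(v) = 2*v
Q(r) = 9*r
1/(L(82, 187) + (-21499 - 1*3732)) - Q(J(5)) = 1/(175 + (-21499 - 1*3732)) - 9*2*5 = 1/(175 + (-21499 - 3732)) - 9*10 = 1/(175 - 25231) - 1*90 = 1/(-25056) - 90 = -1/25056 - 90 = -2255041/25056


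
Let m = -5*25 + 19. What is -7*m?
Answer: 742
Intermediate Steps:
m = -106 (m = -125 + 19 = -106)
-7*m = -7*(-106) = 742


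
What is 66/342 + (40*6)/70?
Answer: 1445/399 ≈ 3.6216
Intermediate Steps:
66/342 + (40*6)/70 = 66*(1/342) + 240*(1/70) = 11/57 + 24/7 = 1445/399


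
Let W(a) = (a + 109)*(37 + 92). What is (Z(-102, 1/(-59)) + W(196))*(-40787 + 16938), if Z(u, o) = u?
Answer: -935906307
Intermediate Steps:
W(a) = 14061 + 129*a (W(a) = (109 + a)*129 = 14061 + 129*a)
(Z(-102, 1/(-59)) + W(196))*(-40787 + 16938) = (-102 + (14061 + 129*196))*(-40787 + 16938) = (-102 + (14061 + 25284))*(-23849) = (-102 + 39345)*(-23849) = 39243*(-23849) = -935906307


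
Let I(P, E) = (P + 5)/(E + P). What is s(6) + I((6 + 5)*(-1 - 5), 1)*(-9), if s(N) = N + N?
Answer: 231/65 ≈ 3.5538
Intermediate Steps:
s(N) = 2*N
I(P, E) = (5 + P)/(E + P)
s(6) + I((6 + 5)*(-1 - 5), 1)*(-9) = 2*6 + ((5 + (6 + 5)*(-1 - 5))/(1 + (6 + 5)*(-1 - 5)))*(-9) = 12 + ((5 + 11*(-6))/(1 + 11*(-6)))*(-9) = 12 + ((5 - 66)/(1 - 66))*(-9) = 12 + (-61/(-65))*(-9) = 12 - 1/65*(-61)*(-9) = 12 + (61/65)*(-9) = 12 - 549/65 = 231/65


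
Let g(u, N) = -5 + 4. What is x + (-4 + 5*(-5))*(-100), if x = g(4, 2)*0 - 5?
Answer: 2895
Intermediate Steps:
g(u, N) = -1
x = -5 (x = -1*0 - 5 = 0 - 5 = -5)
x + (-4 + 5*(-5))*(-100) = -5 + (-4 + 5*(-5))*(-100) = -5 + (-4 - 25)*(-100) = -5 - 29*(-100) = -5 + 2900 = 2895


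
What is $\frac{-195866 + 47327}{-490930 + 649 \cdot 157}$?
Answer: $\frac{49513}{129679} \approx 0.38181$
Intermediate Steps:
$\frac{-195866 + 47327}{-490930 + 649 \cdot 157} = - \frac{148539}{-490930 + 101893} = - \frac{148539}{-389037} = \left(-148539\right) \left(- \frac{1}{389037}\right) = \frac{49513}{129679}$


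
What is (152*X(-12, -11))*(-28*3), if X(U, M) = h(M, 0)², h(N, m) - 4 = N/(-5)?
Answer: -12270048/25 ≈ -4.9080e+5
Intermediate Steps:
h(N, m) = 4 - N/5 (h(N, m) = 4 + N/(-5) = 4 + N*(-⅕) = 4 - N/5)
X(U, M) = (4 - M/5)²
(152*X(-12, -11))*(-28*3) = (152*((-20 - 11)²/25))*(-28*3) = (152*((1/25)*(-31)²))*(-84) = (152*((1/25)*961))*(-84) = (152*(961/25))*(-84) = (146072/25)*(-84) = -12270048/25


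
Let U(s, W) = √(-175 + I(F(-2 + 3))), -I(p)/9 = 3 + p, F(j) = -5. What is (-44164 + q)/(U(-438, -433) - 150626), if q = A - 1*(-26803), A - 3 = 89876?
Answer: -10923096268/22688192033 - 72518*I*√157/22688192033 ≈ -0.48144 - 4.0049e-5*I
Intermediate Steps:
A = 89879 (A = 3 + 89876 = 89879)
I(p) = -27 - 9*p (I(p) = -9*(3 + p) = -27 - 9*p)
q = 116682 (q = 89879 - 1*(-26803) = 89879 + 26803 = 116682)
U(s, W) = I*√157 (U(s, W) = √(-175 + (-27 - 9*(-5))) = √(-175 + (-27 + 45)) = √(-175 + 18) = √(-157) = I*√157)
(-44164 + q)/(U(-438, -433) - 150626) = (-44164 + 116682)/(I*√157 - 150626) = 72518/(-150626 + I*√157)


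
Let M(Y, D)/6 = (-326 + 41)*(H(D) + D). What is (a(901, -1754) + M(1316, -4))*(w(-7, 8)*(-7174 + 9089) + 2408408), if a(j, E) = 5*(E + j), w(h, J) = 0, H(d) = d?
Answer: 22675161320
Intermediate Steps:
a(j, E) = 5*E + 5*j
M(Y, D) = -3420*D (M(Y, D) = 6*((-326 + 41)*(D + D)) = 6*(-570*D) = -3420*D)
(a(901, -1754) + M(1316, -4))*(w(-7, 8)*(-7174 + 9089) + 2408408) = ((5*(-1754) + 5*901) - 3420*(-4))*(0*(-7174 + 9089) + 2408408) = ((-8770 + 4505) + 13680)*(0*1915 + 2408408) = (-4265 + 13680)*(0 + 2408408) = 9415*2408408 = 22675161320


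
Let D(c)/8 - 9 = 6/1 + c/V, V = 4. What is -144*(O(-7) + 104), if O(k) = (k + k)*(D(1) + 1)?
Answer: 232992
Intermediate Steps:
D(c) = 120 + 2*c (D(c) = 72 + 8*(6/1 + c/4) = 72 + 8*(6*1 + c*(1/4)) = 72 + 8*(6 + c/4) = 72 + (48 + 2*c) = 120 + 2*c)
O(k) = 246*k (O(k) = (k + k)*((120 + 2*1) + 1) = (2*k)*((120 + 2) + 1) = (2*k)*(122 + 1) = (2*k)*123 = 246*k)
-144*(O(-7) + 104) = -144*(246*(-7) + 104) = -144*(-1722 + 104) = -144*(-1618) = 232992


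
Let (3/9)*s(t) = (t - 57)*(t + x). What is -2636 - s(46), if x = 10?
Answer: -788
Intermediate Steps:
s(t) = 3*(-57 + t)*(10 + t) (s(t) = 3*((t - 57)*(t + 10)) = 3*((-57 + t)*(10 + t)) = 3*(-57 + t)*(10 + t))
-2636 - s(46) = -2636 - (-1710 - 141*46 + 3*46²) = -2636 - (-1710 - 6486 + 3*2116) = -2636 - (-1710 - 6486 + 6348) = -2636 - 1*(-1848) = -2636 + 1848 = -788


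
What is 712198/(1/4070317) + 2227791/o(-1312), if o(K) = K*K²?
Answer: 6546821329333106049457/2258403328 ≈ 2.8989e+12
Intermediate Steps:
o(K) = K³
712198/(1/4070317) + 2227791/o(-1312) = 712198/(1/4070317) + 2227791/((-1312)³) = 712198/(1/4070317) + 2227791/(-2258403328) = 712198*4070317 + 2227791*(-1/2258403328) = 2898871626766 - 2227791/2258403328 = 6546821329333106049457/2258403328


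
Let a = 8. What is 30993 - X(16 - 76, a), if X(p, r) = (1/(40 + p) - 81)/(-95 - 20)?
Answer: 71282279/2300 ≈ 30992.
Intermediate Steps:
X(p, r) = 81/115 - 1/(115*(40 + p)) (X(p, r) = (-81 + 1/(40 + p))/(-115) = (-81 + 1/(40 + p))*(-1/115) = 81/115 - 1/(115*(40 + p)))
30993 - X(16 - 76, a) = 30993 - (3239 + 81*(16 - 76))/(115*(40 + (16 - 76))) = 30993 - (3239 + 81*(-60))/(115*(40 - 60)) = 30993 - (3239 - 4860)/(115*(-20)) = 30993 - (-1)*(-1621)/(115*20) = 30993 - 1*1621/2300 = 30993 - 1621/2300 = 71282279/2300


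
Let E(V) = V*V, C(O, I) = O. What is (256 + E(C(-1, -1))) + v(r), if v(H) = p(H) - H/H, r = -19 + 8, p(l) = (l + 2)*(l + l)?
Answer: 454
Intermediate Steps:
E(V) = V²
p(l) = 2*l*(2 + l) (p(l) = (2 + l)*(2*l) = 2*l*(2 + l))
r = -11
v(H) = -1 + 2*H*(2 + H) (v(H) = 2*H*(2 + H) - H/H = 2*H*(2 + H) - 1*1 = 2*H*(2 + H) - 1 = -1 + 2*H*(2 + H))
(256 + E(C(-1, -1))) + v(r) = (256 + (-1)²) + (-1 + 2*(-11)*(2 - 11)) = (256 + 1) + (-1 + 2*(-11)*(-9)) = 257 + (-1 + 198) = 257 + 197 = 454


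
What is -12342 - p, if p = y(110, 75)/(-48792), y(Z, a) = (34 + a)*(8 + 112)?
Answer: -25090741/2033 ≈ -12342.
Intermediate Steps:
y(Z, a) = 4080 + 120*a (y(Z, a) = (34 + a)*120 = 4080 + 120*a)
p = -545/2033 (p = (4080 + 120*75)/(-48792) = (4080 + 9000)*(-1/48792) = 13080*(-1/48792) = -545/2033 ≈ -0.26808)
-12342 - p = -12342 - 1*(-545/2033) = -12342 + 545/2033 = -25090741/2033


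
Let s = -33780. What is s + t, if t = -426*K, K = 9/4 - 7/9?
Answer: -206443/6 ≈ -34407.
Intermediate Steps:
K = 53/36 (K = 9*(¼) - 7*⅑ = 9/4 - 7/9 = 53/36 ≈ 1.4722)
t = -3763/6 (t = -426*53/36 = -3763/6 ≈ -627.17)
s + t = -33780 - 3763/6 = -206443/6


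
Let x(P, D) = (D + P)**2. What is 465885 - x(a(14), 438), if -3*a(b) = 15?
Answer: 278396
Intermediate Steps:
a(b) = -5 (a(b) = -1/3*15 = -5)
465885 - x(a(14), 438) = 465885 - (438 - 5)**2 = 465885 - 1*433**2 = 465885 - 1*187489 = 465885 - 187489 = 278396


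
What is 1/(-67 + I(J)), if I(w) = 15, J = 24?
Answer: -1/52 ≈ -0.019231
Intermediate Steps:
1/(-67 + I(J)) = 1/(-67 + 15) = 1/(-52) = -1/52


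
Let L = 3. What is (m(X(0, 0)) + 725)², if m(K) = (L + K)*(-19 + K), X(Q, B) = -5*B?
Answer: 446224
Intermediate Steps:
m(K) = (-19 + K)*(3 + K) (m(K) = (3 + K)*(-19 + K) = (-19 + K)*(3 + K))
(m(X(0, 0)) + 725)² = ((-57 + (-5*0)² - (-80)*0) + 725)² = ((-57 + 0² - 16*0) + 725)² = ((-57 + 0 + 0) + 725)² = (-57 + 725)² = 668² = 446224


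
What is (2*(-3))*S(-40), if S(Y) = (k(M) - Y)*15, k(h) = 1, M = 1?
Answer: -3690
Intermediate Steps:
S(Y) = 15 - 15*Y (S(Y) = (1 - Y)*15 = 15 - 15*Y)
(2*(-3))*S(-40) = (2*(-3))*(15 - 15*(-40)) = -6*(15 + 600) = -6*615 = -3690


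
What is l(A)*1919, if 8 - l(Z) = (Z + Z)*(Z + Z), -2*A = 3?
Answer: -1919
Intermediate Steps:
A = -3/2 (A = -½*3 = -3/2 ≈ -1.5000)
l(Z) = 8 - 4*Z² (l(Z) = 8 - (Z + Z)*(Z + Z) = 8 - 2*Z*2*Z = 8 - 4*Z²)
l(A)*1919 = (8 - 4*(-3/2)²)*1919 = (8 - 4*9/4)*1919 = (8 - 9)*1919 = -1*1919 = -1919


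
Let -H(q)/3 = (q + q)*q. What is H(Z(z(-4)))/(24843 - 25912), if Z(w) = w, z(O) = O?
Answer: 96/1069 ≈ 0.089804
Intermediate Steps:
H(q) = -6*q² (H(q) = -3*(q + q)*q = -3*2*q*q = -6*q²)
H(Z(z(-4)))/(24843 - 25912) = (-6*(-4)²)/(24843 - 25912) = -6*16/(-1069) = -96*(-1/1069) = 96/1069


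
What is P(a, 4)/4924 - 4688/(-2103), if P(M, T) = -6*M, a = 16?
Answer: 5720456/2588793 ≈ 2.2097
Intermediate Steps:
P(a, 4)/4924 - 4688/(-2103) = -6*16/4924 - 4688/(-2103) = -96*1/4924 - 4688*(-1/2103) = -24/1231 + 4688/2103 = 5720456/2588793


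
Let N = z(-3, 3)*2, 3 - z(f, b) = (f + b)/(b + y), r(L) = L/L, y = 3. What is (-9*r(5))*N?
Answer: -54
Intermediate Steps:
r(L) = 1
z(f, b) = 3 - (b + f)/(3 + b) (z(f, b) = 3 - (f + b)/(b + 3) = 3 - (b + f)/(3 + b))
N = 6 (N = ((9 - 1*(-3) + 2*3)/(3 + 3))*2 = ((9 + 3 + 6)/6)*2 = ((⅙)*18)*2 = 3*2 = 6)
(-9*r(5))*N = -9*1*6 = -9*6 = -54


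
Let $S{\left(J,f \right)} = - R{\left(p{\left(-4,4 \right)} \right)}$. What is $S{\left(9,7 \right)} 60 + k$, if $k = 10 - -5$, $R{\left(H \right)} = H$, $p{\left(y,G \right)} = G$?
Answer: $-225$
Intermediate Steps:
$k = 15$ ($k = 10 + 5 = 15$)
$S{\left(J,f \right)} = -4$ ($S{\left(J,f \right)} = \left(-1\right) 4 = -4$)
$S{\left(9,7 \right)} 60 + k = \left(-4\right) 60 + 15 = -240 + 15 = -225$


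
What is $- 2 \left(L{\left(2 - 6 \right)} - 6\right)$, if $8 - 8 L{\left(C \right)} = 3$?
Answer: $\frac{43}{4} \approx 10.75$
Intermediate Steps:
$L{\left(C \right)} = \frac{5}{8}$ ($L{\left(C \right)} = 1 - \frac{3}{8} = \frac{5}{8}$)
$- 2 \left(L{\left(2 - 6 \right)} - 6\right) = - 2 \left(\frac{5}{8} - 6\right) = \left(-2\right) \left(- \frac{43}{8}\right) = \frac{43}{4}$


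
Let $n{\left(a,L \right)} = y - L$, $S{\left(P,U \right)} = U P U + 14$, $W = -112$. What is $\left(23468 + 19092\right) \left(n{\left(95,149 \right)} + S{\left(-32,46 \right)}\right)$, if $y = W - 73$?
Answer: $-2895441920$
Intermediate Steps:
$y = -185$ ($y = -112 - 73 = -185$)
$S{\left(P,U \right)} = 14 + P U^{2}$ ($S{\left(P,U \right)} = P U U + 14 = P U^{2} + 14 = 14 + P U^{2}$)
$n{\left(a,L \right)} = -185 - L$
$\left(23468 + 19092\right) \left(n{\left(95,149 \right)} + S{\left(-32,46 \right)}\right) = \left(23468 + 19092\right) \left(\left(-185 - 149\right) + \left(14 - 32 \cdot 46^{2}\right)\right) = 42560 \left(\left(-185 - 149\right) + \left(14 - 67712\right)\right) = 42560 \left(-334 + \left(14 - 67712\right)\right) = 42560 \left(-334 - 67698\right) = 42560 \left(-68032\right) = -2895441920$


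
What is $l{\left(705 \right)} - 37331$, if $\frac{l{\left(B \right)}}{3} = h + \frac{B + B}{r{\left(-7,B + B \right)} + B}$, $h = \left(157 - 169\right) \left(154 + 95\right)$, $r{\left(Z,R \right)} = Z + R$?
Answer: $- \frac{48792815}{1054} \approx -46293.0$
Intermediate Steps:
$r{\left(Z,R \right)} = R + Z$
$h = -2988$ ($h = \left(-12\right) 249 = -2988$)
$l{\left(B \right)} = -8964 + \frac{6 B}{-7 + 3 B}$ ($l{\left(B \right)} = 3 \left(-2988 + \frac{B + B}{\left(\left(B + B\right) - 7\right) + B}\right) = 3 \left(-2988 + \frac{2 B}{\left(2 B - 7\right) + B}\right) = 3 \left(-2988 + \frac{2 B}{\left(-7 + 2 B\right) + B}\right) = 3 \left(-2988 + \frac{2 B}{-7 + 3 B}\right) = -8964 + \frac{6 B}{-7 + 3 B}$)
$l{\left(705 \right)} - 37331 = \frac{6 \left(10458 - 3159105\right)}{-7 + 3 \cdot 705} - 37331 = \frac{6 \left(10458 - 3159105\right)}{-7 + 2115} - 37331 = 6 \cdot \frac{1}{2108} \left(-3148647\right) - 37331 = - \frac{9445941}{1054} - 37331 = - \frac{48792815}{1054}$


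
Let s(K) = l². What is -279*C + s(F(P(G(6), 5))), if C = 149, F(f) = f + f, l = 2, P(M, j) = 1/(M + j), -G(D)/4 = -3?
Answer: -41567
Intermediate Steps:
G(D) = 12 (G(D) = -4*(-3) = 12)
F(f) = 2*f
s(K) = 4 (s(K) = 2² = 4)
-279*C + s(F(P(G(6), 5))) = -279*149 + 4 = -41571 + 4 = -41567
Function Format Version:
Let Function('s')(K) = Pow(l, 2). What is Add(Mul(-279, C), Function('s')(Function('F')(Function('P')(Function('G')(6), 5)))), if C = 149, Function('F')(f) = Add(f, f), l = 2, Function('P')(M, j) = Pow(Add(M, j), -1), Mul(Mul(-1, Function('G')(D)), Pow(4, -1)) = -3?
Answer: -41567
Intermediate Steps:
Function('G')(D) = 12 (Function('G')(D) = Mul(-4, -3) = 12)
Function('F')(f) = Mul(2, f)
Function('s')(K) = 4 (Function('s')(K) = Pow(2, 2) = 4)
Add(Mul(-279, C), Function('s')(Function('F')(Function('P')(Function('G')(6), 5)))) = Add(Mul(-279, 149), 4) = Add(-41571, 4) = -41567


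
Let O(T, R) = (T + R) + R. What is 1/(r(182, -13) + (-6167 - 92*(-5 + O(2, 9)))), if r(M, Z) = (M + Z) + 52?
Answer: -1/7326 ≈ -0.00013650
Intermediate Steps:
r(M, Z) = 52 + M + Z
O(T, R) = T + 2*R (O(T, R) = (R + T) + R = T + 2*R)
1/(r(182, -13) + (-6167 - 92*(-5 + O(2, 9)))) = 1/((52 + 182 - 13) + (-6167 - 92*(-5 + (2 + 2*9)))) = 1/(221 + (-6167 - 92*(-5 + (2 + 18)))) = 1/(221 + (-6167 - 92*(-5 + 20))) = 1/(221 + (-6167 - 92*15)) = 1/(221 + (-6167 - 1380)) = 1/(221 - 7547) = 1/(-7326) = -1/7326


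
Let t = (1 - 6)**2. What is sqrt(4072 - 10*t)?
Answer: 7*sqrt(78) ≈ 61.822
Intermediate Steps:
t = 25 (t = (-5)**2 = 25)
sqrt(4072 - 10*t) = sqrt(4072 - 10*25) = sqrt(4072 - 250) = sqrt(3822) = 7*sqrt(78)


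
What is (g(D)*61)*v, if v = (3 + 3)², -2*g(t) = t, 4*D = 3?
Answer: -1647/2 ≈ -823.50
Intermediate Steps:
D = ¾ (D = (¼)*3 = ¾ ≈ 0.75000)
g(t) = -t/2
v = 36 (v = 6² = 36)
(g(D)*61)*v = (-½*¾*61)*36 = -3/8*61*36 = -183/8*36 = -1647/2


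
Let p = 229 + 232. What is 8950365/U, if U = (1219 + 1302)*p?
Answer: 8950365/1162181 ≈ 7.7014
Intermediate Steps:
p = 461
U = 1162181 (U = (1219 + 1302)*461 = 2521*461 = 1162181)
8950365/U = 8950365/1162181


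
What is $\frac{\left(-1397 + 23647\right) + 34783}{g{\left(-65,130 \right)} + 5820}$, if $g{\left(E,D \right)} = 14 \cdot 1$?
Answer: $\frac{57033}{5834} \approx 9.776$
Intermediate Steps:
$g{\left(E,D \right)} = 14$
$\frac{\left(-1397 + 23647\right) + 34783}{g{\left(-65,130 \right)} + 5820} = \frac{\left(-1397 + 23647\right) + 34783}{14 + 5820} = \frac{22250 + 34783}{5834} = 57033 \cdot \frac{1}{5834} = \frac{57033}{5834}$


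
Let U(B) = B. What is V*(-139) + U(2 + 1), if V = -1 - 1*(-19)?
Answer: -2499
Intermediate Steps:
V = 18 (V = -1 + 19 = 18)
V*(-139) + U(2 + 1) = 18*(-139) + (2 + 1) = -2502 + 3 = -2499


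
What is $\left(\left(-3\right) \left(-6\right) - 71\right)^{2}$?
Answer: $2809$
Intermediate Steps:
$\left(\left(-3\right) \left(-6\right) - 71\right)^{2} = \left(18 - 71\right)^{2} = \left(-53\right)^{2} = 2809$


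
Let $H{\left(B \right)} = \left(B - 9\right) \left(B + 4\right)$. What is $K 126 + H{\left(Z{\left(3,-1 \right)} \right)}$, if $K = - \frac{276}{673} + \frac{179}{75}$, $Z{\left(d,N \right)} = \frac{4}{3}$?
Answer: $\frac{31520326}{151425} \approx 208.16$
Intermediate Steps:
$Z{\left(d,N \right)} = \frac{4}{3}$ ($Z{\left(d,N \right)} = 4 \cdot \frac{1}{3} = \frac{4}{3}$)
$H{\left(B \right)} = \left(-9 + B\right) \left(4 + B\right)$
$K = \frac{99767}{50475}$ ($K = \left(-276\right) \frac{1}{673} + 179 \cdot \frac{1}{75} = - \frac{276}{673} + \frac{179}{75} = \frac{99767}{50475} \approx 1.9766$)
$K 126 + H{\left(Z{\left(3,-1 \right)} \right)} = \frac{99767}{50475} \cdot 126 - \left(\frac{128}{3} - \frac{16}{9}\right) = \frac{4190214}{16825} - \frac{368}{9} = \frac{31520326}{151425}$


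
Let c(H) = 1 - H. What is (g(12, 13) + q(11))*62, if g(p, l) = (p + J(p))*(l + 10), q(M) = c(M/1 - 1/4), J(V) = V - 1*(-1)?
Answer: 70091/2 ≈ 35046.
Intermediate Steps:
J(V) = 1 + V (J(V) = V + 1 = 1 + V)
q(M) = 5/4 - M (q(M) = 1 - (M/1 - 1/4) = 1 - (M*1 - 1*1/4) = 1 - (M - 1/4) = 1 - (-1/4 + M) = 1 + (1/4 - M) = 5/4 - M)
g(p, l) = (1 + 2*p)*(10 + l) (g(p, l) = (p + (1 + p))*(l + 10) = (1 + 2*p)*(10 + l))
(g(12, 13) + q(11))*62 = ((10 + 13 + 20*12 + 2*13*12) + (5/4 - 1*11))*62 = ((10 + 13 + 240 + 312) + (5/4 - 11))*62 = (575 - 39/4)*62 = (2261/4)*62 = 70091/2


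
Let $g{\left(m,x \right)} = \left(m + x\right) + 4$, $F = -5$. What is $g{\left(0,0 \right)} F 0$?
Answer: $0$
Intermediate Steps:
$g{\left(m,x \right)} = 4 + m + x$
$g{\left(0,0 \right)} F 0 = \left(4 + 0 + 0\right) \left(-5\right) 0 = 4 \left(-5\right) 0 = \left(-20\right) 0 = 0$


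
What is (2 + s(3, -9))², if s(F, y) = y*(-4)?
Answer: 1444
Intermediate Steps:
s(F, y) = -4*y
(2 + s(3, -9))² = (2 - 4*(-9))² = (2 + 36)² = 38² = 1444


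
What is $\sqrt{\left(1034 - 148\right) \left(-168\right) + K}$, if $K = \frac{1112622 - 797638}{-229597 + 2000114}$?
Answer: $\frac{2 i \sqrt{2380601020069114}}{252931} \approx 385.81 i$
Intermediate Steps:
$K = \frac{314984}{1770517} \approx 0.17791$
$\sqrt{\left(1034 - 148\right) \left(-168\right) + K} = \sqrt{\left(1034 - 148\right) \left(-168\right) + \frac{314984}{1770517}} = \sqrt{886 \left(-168\right) + \frac{314984}{1770517}} = \sqrt{-148848 + \frac{314984}{1770517}} = \sqrt{- \frac{263537599432}{1770517}} = \frac{2 i \sqrt{2380601020069114}}{252931}$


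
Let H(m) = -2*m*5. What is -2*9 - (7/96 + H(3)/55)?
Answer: -18509/1056 ≈ -17.527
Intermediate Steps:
H(m) = -10*m
-2*9 - (7/96 + H(3)/55) = -2*9 - (7/96 - 10*3/55) = -18 - (7*(1/96) - 30*1/55) = -18 - (7/96 - 6/11) = -18 - 1*(-499/1056) = -18 + 499/1056 = -18509/1056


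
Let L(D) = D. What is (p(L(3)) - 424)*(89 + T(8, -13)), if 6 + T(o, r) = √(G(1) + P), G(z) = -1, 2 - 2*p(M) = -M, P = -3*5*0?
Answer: -69969/2 - 843*I/2 ≈ -34985.0 - 421.5*I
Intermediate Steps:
P = 0 (P = -15*0 = 0)
p(M) = 1 + M/2 (p(M) = 1 - (-1)*M/2 = 1 + M/2)
T(o, r) = -6 + I (T(o, r) = -6 + √(-1 + 0) = -6 + √(-1) = -6 + I)
(p(L(3)) - 424)*(89 + T(8, -13)) = ((1 + (½)*3) - 424)*(89 + (-6 + I)) = ((1 + 3/2) - 424)*(83 + I) = (5/2 - 424)*(83 + I) = -843*(83 + I)/2 = -69969/2 - 843*I/2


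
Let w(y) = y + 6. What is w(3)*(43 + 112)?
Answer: 1395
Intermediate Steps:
w(y) = 6 + y
w(3)*(43 + 112) = (6 + 3)*(43 + 112) = 9*155 = 1395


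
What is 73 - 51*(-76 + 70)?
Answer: 379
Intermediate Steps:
73 - 51*(-76 + 70) = 73 - 51*(-6) = 73 + 306 = 379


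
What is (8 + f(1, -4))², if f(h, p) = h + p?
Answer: 25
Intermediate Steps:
(8 + f(1, -4))² = (8 + (1 - 4))² = (8 - 3)² = 5² = 25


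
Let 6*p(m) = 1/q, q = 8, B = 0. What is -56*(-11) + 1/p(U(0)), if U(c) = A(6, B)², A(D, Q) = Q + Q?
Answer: 664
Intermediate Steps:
A(D, Q) = 2*Q
U(c) = 0 (U(c) = (2*0)² = 0² = 0)
p(m) = 1/48 (p(m) = (⅙)/8 = (⅙)*(⅛) = 1/48)
-56*(-11) + 1/p(U(0)) = -56*(-11) + 1/(1/48) = 616 + 48 = 664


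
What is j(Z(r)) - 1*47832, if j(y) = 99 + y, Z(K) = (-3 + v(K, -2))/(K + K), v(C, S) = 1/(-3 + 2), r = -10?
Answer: -238664/5 ≈ -47733.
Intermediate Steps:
v(C, S) = -1 (v(C, S) = 1/(-1) = -1)
Z(K) = -2/K (Z(K) = (-3 - 1)/(K + K) = -4*1/(2*K) = -2/K)
j(Z(r)) - 1*47832 = (99 - 2/(-10)) - 1*47832 = (99 - 2*(-⅒)) - 47832 = (99 + ⅕) - 47832 = 496/5 - 47832 = -238664/5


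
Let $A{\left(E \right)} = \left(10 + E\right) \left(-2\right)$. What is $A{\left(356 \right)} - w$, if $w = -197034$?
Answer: $196302$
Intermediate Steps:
$A{\left(E \right)} = -20 - 2 E$
$A{\left(356 \right)} - w = \left(-20 - 712\right) - -197034 = \left(-20 - 712\right) + 197034 = -732 + 197034 = 196302$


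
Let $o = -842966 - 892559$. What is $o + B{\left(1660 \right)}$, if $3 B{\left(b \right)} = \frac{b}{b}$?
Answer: $- \frac{5206574}{3} \approx -1.7355 \cdot 10^{6}$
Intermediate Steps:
$o = -1735525$
$B{\left(b \right)} = \frac{1}{3}$ ($B{\left(b \right)} = \frac{b \frac{1}{b}}{3} = \frac{1}{3} \cdot 1 = \frac{1}{3}$)
$o + B{\left(1660 \right)} = -1735525 + \frac{1}{3} = - \frac{5206574}{3}$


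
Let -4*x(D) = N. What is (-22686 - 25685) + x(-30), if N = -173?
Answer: -193311/4 ≈ -48328.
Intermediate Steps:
x(D) = 173/4 (x(D) = -¼*(-173) = 173/4)
(-22686 - 25685) + x(-30) = (-22686 - 25685) + 173/4 = -48371 + 173/4 = -193311/4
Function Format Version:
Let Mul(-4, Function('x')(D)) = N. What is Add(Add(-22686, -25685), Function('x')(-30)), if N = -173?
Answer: Rational(-193311, 4) ≈ -48328.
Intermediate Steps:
Function('x')(D) = Rational(173, 4) (Function('x')(D) = Mul(Rational(-1, 4), -173) = Rational(173, 4))
Add(Add(-22686, -25685), Function('x')(-30)) = Add(Add(-22686, -25685), Rational(173, 4)) = Add(-48371, Rational(173, 4)) = Rational(-193311, 4)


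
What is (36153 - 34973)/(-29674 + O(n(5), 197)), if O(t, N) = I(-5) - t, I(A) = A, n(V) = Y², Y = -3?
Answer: -295/7422 ≈ -0.039747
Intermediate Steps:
n(V) = 9 (n(V) = (-3)² = 9)
O(t, N) = -5 - t
(36153 - 34973)/(-29674 + O(n(5), 197)) = (36153 - 34973)/(-29674 + (-5 - 1*9)) = 1180/(-29674 + (-5 - 9)) = 1180/(-29674 - 14) = 1180/(-29688) = 1180*(-1/29688) = -295/7422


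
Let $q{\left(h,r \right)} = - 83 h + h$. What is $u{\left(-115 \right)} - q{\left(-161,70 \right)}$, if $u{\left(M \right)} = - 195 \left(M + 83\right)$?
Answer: $-6962$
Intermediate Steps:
$u{\left(M \right)} = -16185 - 195 M$ ($u{\left(M \right)} = - 195 \left(83 + M\right) = -16185 - 195 M$)
$q{\left(h,r \right)} = - 82 h$
$u{\left(-115 \right)} - q{\left(-161,70 \right)} = \left(-16185 - -22425\right) - \left(-82\right) \left(-161\right) = \left(-16185 + 22425\right) - 13202 = 6240 - 13202 = -6962$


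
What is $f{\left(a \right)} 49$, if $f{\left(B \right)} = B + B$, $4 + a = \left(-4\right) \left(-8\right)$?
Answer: $2744$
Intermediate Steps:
$a = 28$ ($a = -4 - -32 = -4 + 32 = 28$)
$f{\left(B \right)} = 2 B$
$f{\left(a \right)} 49 = 2 \cdot 28 \cdot 49 = 56 \cdot 49 = 2744$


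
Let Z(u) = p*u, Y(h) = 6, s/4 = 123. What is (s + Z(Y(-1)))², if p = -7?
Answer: 202500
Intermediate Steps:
s = 492 (s = 4*123 = 492)
Z(u) = -7*u
(s + Z(Y(-1)))² = (492 - 7*6)² = (492 - 42)² = 450² = 202500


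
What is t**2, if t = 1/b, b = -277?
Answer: 1/76729 ≈ 1.3033e-5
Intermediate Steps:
t = -1/277 (t = 1/(-277) = -1/277 ≈ -0.0036101)
t**2 = (-1/277)**2 = 1/76729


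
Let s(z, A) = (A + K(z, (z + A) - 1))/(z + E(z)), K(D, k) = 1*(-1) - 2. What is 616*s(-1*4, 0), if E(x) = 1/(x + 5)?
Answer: 616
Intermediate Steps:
E(x) = 1/(5 + x)
K(D, k) = -3 (K(D, k) = -1 - 2 = -3)
s(z, A) = (-3 + A)/(z + 1/(5 + z)) (s(z, A) = (A - 3)/(z + 1/(5 + z)) = (-3 + A)/(z + 1/(5 + z)))
616*s(-1*4, 0) = 616*((-3 + 0)*(5 - 1*4)/(1 + (-1*4)*(5 - 1*4))) = 616*(-3*(5 - 4)/(1 - 4*(5 - 4))) = 616*(-3*1/(1 - 4*1)) = 616*(-3*1/(1 - 4)) = 616*(-3*1/(-3)) = 616*(-1/3*(-3)*1) = 616*1 = 616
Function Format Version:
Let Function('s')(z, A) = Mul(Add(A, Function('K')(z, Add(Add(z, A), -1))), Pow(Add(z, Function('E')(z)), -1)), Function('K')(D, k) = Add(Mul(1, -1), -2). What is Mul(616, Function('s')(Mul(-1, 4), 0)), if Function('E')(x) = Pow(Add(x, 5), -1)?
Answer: 616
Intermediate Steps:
Function('E')(x) = Pow(Add(5, x), -1)
Function('K')(D, k) = -3 (Function('K')(D, k) = Add(-1, -2) = -3)
Function('s')(z, A) = Mul(Pow(Add(z, Pow(Add(5, z), -1)), -1), Add(-3, A)) (Function('s')(z, A) = Mul(Add(A, -3), Pow(Add(z, Pow(Add(5, z), -1)), -1)) = Mul(Add(-3, A), Pow(Add(z, Pow(Add(5, z), -1)), -1)) = Mul(Pow(Add(z, Pow(Add(5, z), -1)), -1), Add(-3, A)))
Mul(616, Function('s')(Mul(-1, 4), 0)) = Mul(616, Mul(Pow(Add(1, Mul(Mul(-1, 4), Add(5, Mul(-1, 4)))), -1), Add(-3, 0), Add(5, Mul(-1, 4)))) = Mul(616, Mul(Pow(Add(1, Mul(-4, Add(5, -4))), -1), -3, Add(5, -4))) = Mul(616, Mul(Pow(Add(1, Mul(-4, 1)), -1), -3, 1)) = Mul(616, Mul(Pow(Add(1, -4), -1), -3, 1)) = Mul(616, Mul(Pow(-3, -1), -3, 1)) = Mul(616, Mul(Rational(-1, 3), -3, 1)) = Mul(616, 1) = 616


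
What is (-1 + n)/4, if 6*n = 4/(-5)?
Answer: -17/60 ≈ -0.28333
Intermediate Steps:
n = -2/15 (n = (4/(-5))/6 = (4*(-1/5))/6 = (1/6)*(-4/5) = -2/15 ≈ -0.13333)
(-1 + n)/4 = (-1 - 2/15)/4 = (1/4)*(-17/15) = -17/60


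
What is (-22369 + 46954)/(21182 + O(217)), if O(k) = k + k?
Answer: 24585/21616 ≈ 1.1374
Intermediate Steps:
O(k) = 2*k
(-22369 + 46954)/(21182 + O(217)) = (-22369 + 46954)/(21182 + 2*217) = 24585/(21182 + 434) = 24585/21616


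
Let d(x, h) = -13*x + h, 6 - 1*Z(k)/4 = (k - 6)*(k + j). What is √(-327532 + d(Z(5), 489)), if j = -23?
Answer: I*√326419 ≈ 571.33*I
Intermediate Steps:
Z(k) = 24 - 4*(-23 + k)*(-6 + k) (Z(k) = 24 - 4*(k - 6)*(k - 23) = 24 - 4*(-6 + k)*(-23 + k) = 24 - 4*(-23 + k)*(-6 + k))
d(x, h) = h - 13*x
√(-327532 + d(Z(5), 489)) = √(-327532 + (489 - 13*(-528 - 4*5² + 116*5))) = √(-327532 + (489 - 13*(-528 - 4*25 + 580))) = √(-327532 + (489 - 13*(-528 - 100 + 580))) = √(-327532 + (489 - 13*(-48))) = √(-327532 + (489 + 624)) = √(-327532 + 1113) = √(-326419) = I*√326419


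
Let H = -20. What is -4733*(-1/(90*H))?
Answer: -4733/1800 ≈ -2.6294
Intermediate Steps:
-4733*(-1/(90*H)) = -4733/((15*(-20))*(-6)) = -4733/((-300*(-6))) = -4733/1800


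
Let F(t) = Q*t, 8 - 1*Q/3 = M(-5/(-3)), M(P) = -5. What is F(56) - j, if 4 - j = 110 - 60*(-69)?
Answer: 6430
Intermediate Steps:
Q = 39 (Q = 24 - 3*(-5) = 24 + 15 = 39)
F(t) = 39*t
j = -4246 (j = 4 - (110 - 60*(-69)) = 4 - (110 + 4140) = 4 - 1*4250 = 4 - 4250 = -4246)
F(56) - j = 39*56 - 1*(-4246) = 2184 + 4246 = 6430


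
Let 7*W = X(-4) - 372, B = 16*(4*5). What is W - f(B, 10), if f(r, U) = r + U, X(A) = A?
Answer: -2686/7 ≈ -383.71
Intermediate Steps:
B = 320 (B = 16*20 = 320)
W = -376/7 (W = (-4 - 372)/7 = (⅐)*(-376) = -376/7 ≈ -53.714)
f(r, U) = U + r
W - f(B, 10) = -376/7 - (10 + 320) = -376/7 - 1*330 = -376/7 - 330 = -2686/7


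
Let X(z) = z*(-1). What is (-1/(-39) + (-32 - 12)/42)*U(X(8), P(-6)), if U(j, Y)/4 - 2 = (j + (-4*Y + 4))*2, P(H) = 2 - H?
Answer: 3720/13 ≈ 286.15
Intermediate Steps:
X(z) = -z
U(j, Y) = 40 - 32*Y + 8*j (U(j, Y) = 8 + 4*((j + (-4*Y + 4))*2) = 8 + 4*((j + (4 - 4*Y))*2) = 8 + 4*((4 + j - 4*Y)*2) = 8 + 4*(8 - 8*Y + 2*j) = 8 + (32 - 32*Y + 8*j) = 40 - 32*Y + 8*j)
(-1/(-39) + (-32 - 12)/42)*U(X(8), P(-6)) = (-1/(-39) + (-32 - 12)/42)*(40 - 32*(2 - 1*(-6)) + 8*(-1*8)) = (-1*(-1/39) - 44*1/42)*(40 - 32*(2 + 6) + 8*(-8)) = (1/39 - 22/21)*(40 - 32*8 - 64) = -93*(40 - 256 - 64)/91 = -93/91*(-280) = 3720/13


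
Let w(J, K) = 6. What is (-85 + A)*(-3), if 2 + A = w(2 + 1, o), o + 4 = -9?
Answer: 243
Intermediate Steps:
o = -13 (o = -4 - 9 = -13)
A = 4 (A = -2 + 6 = 4)
(-85 + A)*(-3) = (-85 + 4)*(-3) = -81*(-3) = 243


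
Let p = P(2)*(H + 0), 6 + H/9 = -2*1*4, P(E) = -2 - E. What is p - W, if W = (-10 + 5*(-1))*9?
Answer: 639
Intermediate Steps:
H = -126 (H = -54 + 9*(-2*1*4) = -54 + 9*(-2*4) = -54 + 9*(-8) = -54 - 72 = -126)
p = 504 (p = (-2 - 1*2)*(-126 + 0) = (-2 - 2)*(-126) = -4*(-126) = 504)
W = -135 (W = (-10 - 5)*9 = -15*9 = -135)
p - W = 504 - 1*(-135) = 504 + 135 = 639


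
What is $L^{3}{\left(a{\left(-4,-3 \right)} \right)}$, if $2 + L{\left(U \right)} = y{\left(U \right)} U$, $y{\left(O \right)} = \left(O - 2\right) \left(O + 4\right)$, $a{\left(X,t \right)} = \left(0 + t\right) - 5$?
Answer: $-33386248$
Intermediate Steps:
$a{\left(X,t \right)} = -5 + t$ ($a{\left(X,t \right)} = t - 5 = -5 + t$)
$y{\left(O \right)} = \left(-2 + O\right) \left(4 + O\right)$
$L{\left(U \right)} = -2 + U \left(-8 + U^{2} + 2 U\right)$ ($L{\left(U \right)} = -2 + \left(-8 + U^{2} + 2 U\right) U = -2 + U \left(-8 + U^{2} + 2 U\right)$)
$L^{3}{\left(a{\left(-4,-3 \right)} \right)} = \left(-2 + \left(-5 - 3\right) \left(-8 + \left(-5 - 3\right)^{2} + 2 \left(-5 - 3\right)\right)\right)^{3} = \left(-2 - 8 \left(-8 + \left(-8\right)^{2} + 2 \left(-8\right)\right)\right)^{3} = \left(-2 - 8 \left(-8 + 64 - 16\right)\right)^{3} = \left(-2 - 320\right)^{3} = \left(-322\right)^{3} = -33386248$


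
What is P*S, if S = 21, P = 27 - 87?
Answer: -1260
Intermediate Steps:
P = -60
P*S = -60*21 = -1260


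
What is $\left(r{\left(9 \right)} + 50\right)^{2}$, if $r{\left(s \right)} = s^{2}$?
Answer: $17161$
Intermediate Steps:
$\left(r{\left(9 \right)} + 50\right)^{2} = \left(9^{2} + 50\right)^{2} = \left(81 + 50\right)^{2} = 131^{2} = 17161$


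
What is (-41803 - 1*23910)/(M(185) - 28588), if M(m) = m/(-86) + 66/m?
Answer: 1045493830/454863629 ≈ 2.2985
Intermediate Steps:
M(m) = 66/m - m/86 (M(m) = m*(-1/86) + 66/m = -m/86 + 66/m = 66/m - m/86)
(-41803 - 1*23910)/(M(185) - 28588) = (-41803 - 1*23910)/((66/185 - 1/86*185) - 28588) = (-41803 - 23910)/((66*(1/185) - 185/86) - 28588) = -65713/((66/185 - 185/86) - 28588) = -65713/(-28549/15910 - 28588) = -65713/(-454863629/15910) = -65713*(-15910/454863629) = 1045493830/454863629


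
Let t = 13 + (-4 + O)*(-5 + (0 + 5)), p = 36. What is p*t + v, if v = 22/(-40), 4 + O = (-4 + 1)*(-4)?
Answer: 9349/20 ≈ 467.45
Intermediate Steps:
O = 8 (O = -4 + (-4 + 1)*(-4) = -4 - 3*(-4) = -4 + 12 = 8)
v = -11/20 (v = 22*(-1/40) = -11/20 ≈ -0.55000)
t = 13 (t = 13 + (-4 + 8)*(-5 + (0 + 5)) = 13 + 4*(-5 + 5) = 13 + 4*0 = 13 + 0 = 13)
p*t + v = 36*13 - 11/20 = 468 - 11/20 = 9349/20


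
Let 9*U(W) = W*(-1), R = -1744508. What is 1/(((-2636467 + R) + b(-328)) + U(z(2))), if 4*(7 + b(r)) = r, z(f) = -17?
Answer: -9/39429559 ≈ -2.2826e-7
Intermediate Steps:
b(r) = -7 + r/4
U(W) = -W/9 (U(W) = (W*(-1))/9 = (-W)/9 = -W/9)
1/(((-2636467 + R) + b(-328)) + U(z(2))) = 1/(((-2636467 - 1744508) + (-7 + (¼)*(-328))) - ⅑*(-17)) = 1/((-4380975 + (-7 - 82)) + 17/9) = 1/((-4380975 - 89) + 17/9) = 1/(-4381064 + 17/9) = 1/(-39429559/9) = -9/39429559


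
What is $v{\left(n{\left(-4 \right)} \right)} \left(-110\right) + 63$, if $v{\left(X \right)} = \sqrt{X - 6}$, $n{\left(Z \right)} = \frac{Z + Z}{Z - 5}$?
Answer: $63 - \frac{110 i \sqrt{46}}{3} \approx 63.0 - 248.69 i$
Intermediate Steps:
$n{\left(Z \right)} = \frac{2 Z}{-5 + Z}$
$v{\left(X \right)} = \sqrt{-6 + X}$
$v{\left(n{\left(-4 \right)} \right)} \left(-110\right) + 63 = \sqrt{-6 + 2 \left(-4\right) \frac{1}{-5 - 4}} \left(-110\right) + 63 = \sqrt{-6 + 2 \left(-4\right) \frac{1}{-9}} \left(-110\right) + 63 = \sqrt{-6 + 2 \left(-4\right) \left(- \frac{1}{9}\right)} \left(-110\right) + 63 = \sqrt{-6 + \frac{8}{9}} \left(-110\right) + 63 = \sqrt{- \frac{46}{9}} \left(-110\right) + 63 = \frac{i \sqrt{46}}{3} \left(-110\right) + 63 = - \frac{110 i \sqrt{46}}{3} + 63 = 63 - \frac{110 i \sqrt{46}}{3}$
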